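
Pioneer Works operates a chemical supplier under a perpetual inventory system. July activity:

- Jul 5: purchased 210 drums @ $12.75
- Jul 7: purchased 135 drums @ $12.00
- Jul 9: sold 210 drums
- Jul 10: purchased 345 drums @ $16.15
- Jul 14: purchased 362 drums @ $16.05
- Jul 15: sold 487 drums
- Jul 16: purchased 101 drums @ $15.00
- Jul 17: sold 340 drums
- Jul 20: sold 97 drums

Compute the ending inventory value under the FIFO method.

Jul 9, 210 sold [FIFO — oldest first]: 210 @ $12.75 = $2,677.50
Jul 15, 487 sold [FIFO — oldest first]: 135 @ $12.00 + 345 @ $16.15 + 7 @ $16.05 = $7,304.10
Jul 17, 340 sold [FIFO — oldest first]: 340 @ $16.05 = $5,457.00
Jul 20, 97 sold [FIFO — oldest first]: 15 @ $16.05 + 82 @ $15.00 = $1,470.75
Total COGS = $2,677.50 + $7,304.10 + $5,457.00 + $1,470.75 = $16,909.35
Ending inventory: 19 @ $15.00 = $285.00

Ending inventory = $285.00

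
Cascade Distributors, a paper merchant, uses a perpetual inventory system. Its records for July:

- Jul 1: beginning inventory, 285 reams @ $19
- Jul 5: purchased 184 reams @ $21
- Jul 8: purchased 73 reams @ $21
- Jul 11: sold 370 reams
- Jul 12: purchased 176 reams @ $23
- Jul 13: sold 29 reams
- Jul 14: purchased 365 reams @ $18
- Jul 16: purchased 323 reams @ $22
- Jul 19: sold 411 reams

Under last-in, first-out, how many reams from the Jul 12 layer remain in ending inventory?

147

Jul 11, 370 sold [LIFO — newest first]: 73 @ $21 + 184 @ $21 + 113 @ $19 = $7,544
Jul 13, 29 sold [LIFO — newest first]: 29 @ $23 = $667
Jul 19, 411 sold [LIFO — newest first]: 323 @ $22 + 88 @ $18 = $8,690
Total COGS = $7,544 + $667 + $8,690 = $16,901
Ending inventory: 172 @ $19 + 147 @ $23 + 277 @ $18 = $11,635
Check: goods available $28,536 = COGS $16,901 + ending $11,635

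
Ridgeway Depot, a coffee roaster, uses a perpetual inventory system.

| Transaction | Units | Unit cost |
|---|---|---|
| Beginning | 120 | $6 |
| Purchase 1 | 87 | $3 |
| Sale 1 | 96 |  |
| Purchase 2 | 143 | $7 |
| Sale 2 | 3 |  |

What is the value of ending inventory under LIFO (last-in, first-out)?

Sale 1 (96) [LIFO — newest first]: 87 @ $3 + 9 @ $6 = $315
Sale 2 (3) [LIFO — newest first]: 3 @ $7 = $21
Total COGS = $315 + $21 = $336
Ending inventory: 111 @ $6 + 140 @ $7 = $1,646
Check: goods available $1,982 = COGS $336 + ending $1,646

Ending inventory = $1,646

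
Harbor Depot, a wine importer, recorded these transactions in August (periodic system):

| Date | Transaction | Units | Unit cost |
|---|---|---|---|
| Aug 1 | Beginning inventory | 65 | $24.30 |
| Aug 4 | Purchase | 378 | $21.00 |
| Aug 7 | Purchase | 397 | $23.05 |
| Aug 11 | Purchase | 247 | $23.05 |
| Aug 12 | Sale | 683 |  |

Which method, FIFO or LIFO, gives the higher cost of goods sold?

LIFO

FIFO COGS: 65 @ $24.30 + 378 @ $21.00 + 240 @ $23.05 = $15,049.50
LIFO COGS: 247 @ $23.05 + 397 @ $23.05 + 39 @ $21.00 = $15,663.20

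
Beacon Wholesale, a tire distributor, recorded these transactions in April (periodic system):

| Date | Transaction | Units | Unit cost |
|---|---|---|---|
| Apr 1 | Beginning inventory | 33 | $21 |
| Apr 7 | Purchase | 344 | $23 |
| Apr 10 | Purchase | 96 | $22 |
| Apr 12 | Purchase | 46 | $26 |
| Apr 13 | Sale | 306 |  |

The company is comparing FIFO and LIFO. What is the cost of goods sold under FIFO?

FIFO COGS: 33 @ $21 + 273 @ $23 = $6,972
LIFO COGS: 46 @ $26 + 96 @ $22 + 164 @ $23 = $7,080

COGS = $6,972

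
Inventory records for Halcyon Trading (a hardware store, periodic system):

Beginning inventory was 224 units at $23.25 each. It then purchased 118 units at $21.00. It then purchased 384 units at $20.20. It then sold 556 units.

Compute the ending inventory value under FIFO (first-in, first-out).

Sale 1 (556) [FIFO — oldest first]: 224 @ $23.25 + 118 @ $21.00 + 214 @ $20.20 = $12,008.80
Ending inventory: 170 @ $20.20 = $3,434.00

Ending inventory = $3,434.00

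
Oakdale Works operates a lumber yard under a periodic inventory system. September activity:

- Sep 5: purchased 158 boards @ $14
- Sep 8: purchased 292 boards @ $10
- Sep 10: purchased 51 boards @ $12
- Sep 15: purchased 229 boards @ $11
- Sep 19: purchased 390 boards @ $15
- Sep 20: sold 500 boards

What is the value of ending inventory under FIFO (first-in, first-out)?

Sep 20, 500 sold [FIFO — oldest first]: 158 @ $14 + 292 @ $10 + 50 @ $12 = $5,732
Ending inventory: 1 @ $12 + 229 @ $11 + 390 @ $15 = $8,381

Ending inventory = $8,381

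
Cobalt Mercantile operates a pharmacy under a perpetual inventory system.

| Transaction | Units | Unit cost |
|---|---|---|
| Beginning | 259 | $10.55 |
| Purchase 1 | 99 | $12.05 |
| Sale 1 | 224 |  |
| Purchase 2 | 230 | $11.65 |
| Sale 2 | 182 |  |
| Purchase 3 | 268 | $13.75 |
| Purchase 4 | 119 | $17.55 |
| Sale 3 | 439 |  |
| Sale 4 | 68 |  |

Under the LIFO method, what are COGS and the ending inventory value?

COGS = $11,724.25; ending inventory = $654.10

Sale 1 (224) [LIFO — newest first]: 99 @ $12.05 + 125 @ $10.55 = $2,511.70
Sale 2 (182) [LIFO — newest first]: 182 @ $11.65 = $2,120.30
Sale 3 (439) [LIFO — newest first]: 119 @ $17.55 + 268 @ $13.75 + 48 @ $11.65 + 4 @ $10.55 = $6,374.85
Sale 4 (68) [LIFO — newest first]: 68 @ $10.55 = $717.40
Total COGS = $2,511.70 + $2,120.30 + $6,374.85 + $717.40 = $11,724.25
Ending inventory: 62 @ $10.55 = $654.10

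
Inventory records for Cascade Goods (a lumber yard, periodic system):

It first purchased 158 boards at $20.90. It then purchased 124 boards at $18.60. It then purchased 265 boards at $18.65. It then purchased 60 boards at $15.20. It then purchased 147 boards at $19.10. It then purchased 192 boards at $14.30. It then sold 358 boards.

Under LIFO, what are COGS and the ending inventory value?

COGS = $5,842.10; ending inventory = $11,174.05

Sale 1 (358) [LIFO — newest first]: 192 @ $14.30 + 147 @ $19.10 + 19 @ $15.20 = $5,842.10
Ending inventory: 158 @ $20.90 + 124 @ $18.60 + 265 @ $18.65 + 41 @ $15.20 = $11,174.05
Check: goods available $17,016.15 = COGS $5,842.10 + ending $11,174.05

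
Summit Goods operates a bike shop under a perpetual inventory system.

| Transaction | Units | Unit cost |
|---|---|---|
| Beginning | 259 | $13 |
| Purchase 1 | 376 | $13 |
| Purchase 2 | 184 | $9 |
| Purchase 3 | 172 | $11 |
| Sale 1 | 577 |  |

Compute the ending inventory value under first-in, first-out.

Sale 1 (577) [FIFO — oldest first]: 259 @ $13 + 318 @ $13 = $7,501
Ending inventory: 58 @ $13 + 184 @ $9 + 172 @ $11 = $4,302

Ending inventory = $4,302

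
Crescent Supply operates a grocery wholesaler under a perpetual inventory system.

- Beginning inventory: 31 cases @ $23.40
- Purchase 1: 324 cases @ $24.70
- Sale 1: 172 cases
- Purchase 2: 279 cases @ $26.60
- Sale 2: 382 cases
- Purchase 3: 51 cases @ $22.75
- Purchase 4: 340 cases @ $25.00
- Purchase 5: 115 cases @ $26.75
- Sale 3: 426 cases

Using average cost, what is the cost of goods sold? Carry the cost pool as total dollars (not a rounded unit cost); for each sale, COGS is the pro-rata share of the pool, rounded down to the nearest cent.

COGS = $24,844.95

After Beginning: 31 on hand, pool $725.40 (≈ $23.4000 each)
After Purchase 1: 355 on hand, pool $8,728.20 (≈ $24.5865 each)
Sale 1, sell 172: 172/355 × $8,728.20 → $4,228.87
After Purchase 2: 462 on hand, pool $11,920.73 (≈ $25.8024 each)
Sale 2, sell 382: 382/462 × $11,920.73 → $9,856.53
After Purchase 3: 131 on hand, pool $3,224.45 (≈ $24.6141 each)
After Purchase 4: 471 on hand, pool $11,724.45 (≈ $24.8927 each)
After Purchase 5: 586 on hand, pool $14,800.70 (≈ $25.2572 each)
Sale 3, sell 426: 426/586 × $14,800.70 → $10,759.55
Total COGS = $4,228.87 + $9,856.53 + $10,759.55 = $24,844.95
Ending inventory (cost pool remaining) = $4,041.15
Check: goods available $28,886.10 = COGS $24,844.95 + ending $4,041.15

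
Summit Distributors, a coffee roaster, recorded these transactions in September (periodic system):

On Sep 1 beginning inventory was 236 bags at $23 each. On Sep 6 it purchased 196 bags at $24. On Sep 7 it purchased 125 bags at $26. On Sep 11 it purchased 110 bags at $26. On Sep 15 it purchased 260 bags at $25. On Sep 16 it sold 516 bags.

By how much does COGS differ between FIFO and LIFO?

FIFO COGS: 236 @ $23 + 196 @ $24 + 84 @ $26 = $12,316
LIFO COGS: 260 @ $25 + 110 @ $26 + 125 @ $26 + 21 @ $24 = $13,114
Difference = |$12,316 − $13,114| = $798

$798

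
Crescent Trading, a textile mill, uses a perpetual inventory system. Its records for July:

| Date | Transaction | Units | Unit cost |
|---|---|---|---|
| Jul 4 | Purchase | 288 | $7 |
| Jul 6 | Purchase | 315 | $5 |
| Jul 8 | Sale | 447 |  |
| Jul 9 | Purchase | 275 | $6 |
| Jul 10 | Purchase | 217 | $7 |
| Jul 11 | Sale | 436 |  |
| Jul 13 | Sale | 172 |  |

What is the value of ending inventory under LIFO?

Jul 8, 447 sold [LIFO — newest first]: 315 @ $5 + 132 @ $7 = $2,499
Jul 11, 436 sold [LIFO — newest first]: 217 @ $7 + 219 @ $6 = $2,833
Jul 13, 172 sold [LIFO — newest first]: 56 @ $6 + 116 @ $7 = $1,148
Total COGS = $2,499 + $2,833 + $1,148 = $6,480
Ending inventory: 40 @ $7 = $280

Ending inventory = $280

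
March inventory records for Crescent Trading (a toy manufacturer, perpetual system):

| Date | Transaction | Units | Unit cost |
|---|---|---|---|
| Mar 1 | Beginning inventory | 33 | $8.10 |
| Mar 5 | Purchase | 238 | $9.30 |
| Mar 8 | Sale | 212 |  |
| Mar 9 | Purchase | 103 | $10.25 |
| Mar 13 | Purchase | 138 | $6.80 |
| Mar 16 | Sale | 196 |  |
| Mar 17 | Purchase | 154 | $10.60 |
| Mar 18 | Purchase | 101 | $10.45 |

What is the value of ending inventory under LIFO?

Ending inventory = $3,658.20

Mar 8, 212 sold [LIFO — newest first]: 212 @ $9.30 = $1,971.60
Mar 16, 196 sold [LIFO — newest first]: 138 @ $6.80 + 58 @ $10.25 = $1,532.90
Total COGS = $1,971.60 + $1,532.90 = $3,504.50
Ending inventory: 33 @ $8.10 + 26 @ $9.30 + 45 @ $10.25 + 154 @ $10.60 + 101 @ $10.45 = $3,658.20
Check: goods available $7,162.70 = COGS $3,504.50 + ending $3,658.20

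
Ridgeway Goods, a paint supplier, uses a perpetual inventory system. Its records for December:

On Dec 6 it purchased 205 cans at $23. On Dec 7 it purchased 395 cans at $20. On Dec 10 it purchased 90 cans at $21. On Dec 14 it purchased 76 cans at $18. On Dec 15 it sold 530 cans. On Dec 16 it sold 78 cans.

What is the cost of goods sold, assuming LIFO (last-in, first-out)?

COGS = $12,239

Dec 15, 530 sold [LIFO — newest first]: 76 @ $18 + 90 @ $21 + 364 @ $20 = $10,538
Dec 16, 78 sold [LIFO — newest first]: 31 @ $20 + 47 @ $23 = $1,701
Total COGS = $10,538 + $1,701 = $12,239
Ending inventory: 158 @ $23 = $3,634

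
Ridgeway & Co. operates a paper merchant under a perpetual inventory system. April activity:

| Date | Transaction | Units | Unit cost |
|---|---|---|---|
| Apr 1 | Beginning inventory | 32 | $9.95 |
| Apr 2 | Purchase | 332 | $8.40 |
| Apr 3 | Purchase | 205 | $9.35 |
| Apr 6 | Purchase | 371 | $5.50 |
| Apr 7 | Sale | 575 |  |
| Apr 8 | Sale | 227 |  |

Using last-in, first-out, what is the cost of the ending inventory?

Ending inventory = $1,208.80

Apr 7, 575 sold [LIFO — newest first]: 371 @ $5.50 + 204 @ $9.35 = $3,947.90
Apr 8, 227 sold [LIFO — newest first]: 1 @ $9.35 + 226 @ $8.40 = $1,907.75
Total COGS = $3,947.90 + $1,907.75 = $5,855.65
Ending inventory: 32 @ $9.95 + 106 @ $8.40 = $1,208.80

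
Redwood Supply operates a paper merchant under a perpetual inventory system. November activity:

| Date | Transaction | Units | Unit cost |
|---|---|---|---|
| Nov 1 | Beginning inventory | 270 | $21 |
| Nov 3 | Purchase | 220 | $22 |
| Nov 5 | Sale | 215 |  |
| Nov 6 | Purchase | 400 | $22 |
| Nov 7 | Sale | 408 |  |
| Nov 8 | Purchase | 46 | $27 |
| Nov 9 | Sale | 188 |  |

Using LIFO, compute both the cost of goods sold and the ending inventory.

COGS = $17,927; ending inventory = $2,625

Nov 5, 215 sold [LIFO — newest first]: 215 @ $22 = $4,730
Nov 7, 408 sold [LIFO — newest first]: 400 @ $22 + 5 @ $22 + 3 @ $21 = $8,973
Nov 9, 188 sold [LIFO — newest first]: 46 @ $27 + 142 @ $21 = $4,224
Total COGS = $4,730 + $8,973 + $4,224 = $17,927
Ending inventory: 125 @ $21 = $2,625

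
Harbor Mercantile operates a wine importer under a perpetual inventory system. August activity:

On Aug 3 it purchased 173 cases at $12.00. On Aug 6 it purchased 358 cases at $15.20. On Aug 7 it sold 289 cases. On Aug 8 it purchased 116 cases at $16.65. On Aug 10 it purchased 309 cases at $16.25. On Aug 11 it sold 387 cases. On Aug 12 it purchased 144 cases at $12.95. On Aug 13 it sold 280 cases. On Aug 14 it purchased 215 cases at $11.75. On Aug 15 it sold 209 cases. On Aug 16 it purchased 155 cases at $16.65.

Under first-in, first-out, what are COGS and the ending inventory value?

Aug 7, 289 sold [FIFO — oldest first]: 173 @ $12.00 + 116 @ $15.20 = $3,839.20
Aug 11, 387 sold [FIFO — oldest first]: 242 @ $15.20 + 116 @ $16.65 + 29 @ $16.25 = $6,081.05
Aug 13, 280 sold [FIFO — oldest first]: 280 @ $16.25 = $4,550.00
Aug 15, 209 sold [FIFO — oldest first]: 144 @ $12.95 + 65 @ $11.75 = $2,628.55
Total COGS = $3,839.20 + $6,081.05 + $4,550.00 + $2,628.55 = $17,098.80
Ending inventory: 150 @ $11.75 + 155 @ $16.65 = $4,343.25

COGS = $17,098.80; ending inventory = $4,343.25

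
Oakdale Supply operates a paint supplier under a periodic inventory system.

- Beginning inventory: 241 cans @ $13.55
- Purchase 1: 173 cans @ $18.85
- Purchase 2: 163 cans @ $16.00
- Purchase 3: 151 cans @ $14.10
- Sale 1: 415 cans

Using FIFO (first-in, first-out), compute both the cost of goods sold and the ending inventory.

Sale 1 (415) [FIFO — oldest first]: 241 @ $13.55 + 173 @ $18.85 + 1 @ $16.00 = $6,542.60
Ending inventory: 162 @ $16.00 + 151 @ $14.10 = $4,721.10
Check: goods available $11,263.70 = COGS $6,542.60 + ending $4,721.10

COGS = $6,542.60; ending inventory = $4,721.10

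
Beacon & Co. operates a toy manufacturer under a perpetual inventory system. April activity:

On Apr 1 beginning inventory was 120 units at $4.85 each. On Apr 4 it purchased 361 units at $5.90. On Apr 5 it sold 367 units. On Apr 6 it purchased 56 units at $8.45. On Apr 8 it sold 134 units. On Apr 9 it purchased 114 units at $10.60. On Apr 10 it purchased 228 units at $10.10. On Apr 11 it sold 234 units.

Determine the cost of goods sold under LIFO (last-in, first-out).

Apr 5, 367 sold [LIFO — newest first]: 361 @ $5.90 + 6 @ $4.85 = $2,159.00
Apr 8, 134 sold [LIFO — newest first]: 56 @ $8.45 + 78 @ $4.85 = $851.50
Apr 11, 234 sold [LIFO — newest first]: 228 @ $10.10 + 6 @ $10.60 = $2,366.40
Total COGS = $2,159.00 + $851.50 + $2,366.40 = $5,376.90
Ending inventory: 36 @ $4.85 + 108 @ $10.60 = $1,319.40
Check: goods available $6,696.30 = COGS $5,376.90 + ending $1,319.40

COGS = $5,376.90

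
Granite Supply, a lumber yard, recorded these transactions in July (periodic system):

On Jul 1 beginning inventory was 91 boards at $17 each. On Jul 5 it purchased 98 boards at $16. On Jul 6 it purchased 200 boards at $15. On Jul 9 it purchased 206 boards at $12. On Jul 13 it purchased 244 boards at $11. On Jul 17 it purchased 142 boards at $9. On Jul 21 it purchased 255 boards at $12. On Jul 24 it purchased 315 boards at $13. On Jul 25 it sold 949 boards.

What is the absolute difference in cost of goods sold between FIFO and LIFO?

FIFO COGS: 91 @ $17 + 98 @ $16 + 200 @ $15 + 206 @ $12 + 244 @ $11 + 110 @ $9 = $12,261
LIFO COGS: 315 @ $13 + 255 @ $12 + 142 @ $9 + 237 @ $11 = $11,040
Difference = |$12,261 − $11,040| = $1,221

$1,221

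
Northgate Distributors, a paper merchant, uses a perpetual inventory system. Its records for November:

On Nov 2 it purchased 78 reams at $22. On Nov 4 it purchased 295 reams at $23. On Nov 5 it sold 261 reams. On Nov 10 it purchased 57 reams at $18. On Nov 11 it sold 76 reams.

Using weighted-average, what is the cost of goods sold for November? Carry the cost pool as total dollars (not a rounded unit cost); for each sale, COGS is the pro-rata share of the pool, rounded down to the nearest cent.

COGS = $7,557.72

After Nov 2: 78 on hand, pool $1,716.00 (≈ $22.0000 each)
After Nov 4: 373 on hand, pool $8,501.00 (≈ $22.7909 each)
Nov 5, sell 261: 261/373 × $8,501.00 → $5,948.42
After Nov 10: 169 on hand, pool $3,578.58 (≈ $21.1750 each)
Nov 11, sell 76: 76/169 × $3,578.58 → $1,609.30
Total COGS = $5,948.42 + $1,609.30 = $7,557.72
Ending inventory (cost pool remaining) = $1,969.28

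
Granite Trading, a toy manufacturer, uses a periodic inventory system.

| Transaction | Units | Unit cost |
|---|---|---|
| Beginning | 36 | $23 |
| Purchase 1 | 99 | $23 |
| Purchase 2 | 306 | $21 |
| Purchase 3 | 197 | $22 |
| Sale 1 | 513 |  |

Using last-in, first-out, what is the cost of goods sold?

COGS = $10,990

Sale 1 (513) [LIFO — newest first]: 197 @ $22 + 306 @ $21 + 10 @ $23 = $10,990
Ending inventory: 36 @ $23 + 89 @ $23 = $2,875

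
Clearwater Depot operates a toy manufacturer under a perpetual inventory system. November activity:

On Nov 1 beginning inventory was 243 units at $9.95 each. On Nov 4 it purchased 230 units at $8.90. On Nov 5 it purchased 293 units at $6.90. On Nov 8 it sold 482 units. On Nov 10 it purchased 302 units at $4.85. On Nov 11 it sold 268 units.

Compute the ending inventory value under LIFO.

Ending inventory = $2,947.65

Nov 8, 482 sold [LIFO — newest first]: 293 @ $6.90 + 189 @ $8.90 = $3,703.80
Nov 11, 268 sold [LIFO — newest first]: 268 @ $4.85 = $1,299.80
Total COGS = $3,703.80 + $1,299.80 = $5,003.60
Ending inventory: 243 @ $9.95 + 41 @ $8.90 + 34 @ $4.85 = $2,947.65
Check: goods available $7,951.25 = COGS $5,003.60 + ending $2,947.65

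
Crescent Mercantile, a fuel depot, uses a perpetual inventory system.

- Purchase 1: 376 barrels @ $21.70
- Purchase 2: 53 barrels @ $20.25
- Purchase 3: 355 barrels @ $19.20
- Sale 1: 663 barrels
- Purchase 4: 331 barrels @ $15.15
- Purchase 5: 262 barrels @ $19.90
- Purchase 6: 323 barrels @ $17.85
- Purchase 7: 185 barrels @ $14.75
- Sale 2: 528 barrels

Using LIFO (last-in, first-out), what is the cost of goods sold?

Sale 1 (663) [LIFO — newest first]: 355 @ $19.20 + 53 @ $20.25 + 255 @ $21.70 = $13,422.75
Sale 2 (528) [LIFO — newest first]: 185 @ $14.75 + 323 @ $17.85 + 20 @ $19.90 = $8,892.30
Total COGS = $13,422.75 + $8,892.30 = $22,315.05
Ending inventory: 121 @ $21.70 + 331 @ $15.15 + 242 @ $19.90 = $12,456.15

COGS = $22,315.05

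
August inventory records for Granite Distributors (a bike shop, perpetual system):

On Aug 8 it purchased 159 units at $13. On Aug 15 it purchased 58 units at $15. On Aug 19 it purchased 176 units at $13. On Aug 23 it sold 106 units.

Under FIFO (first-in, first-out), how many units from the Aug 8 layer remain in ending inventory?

Aug 23, 106 sold [FIFO — oldest first]: 106 @ $13 = $1,378
Ending inventory: 53 @ $13 + 58 @ $15 + 176 @ $13 = $3,847

53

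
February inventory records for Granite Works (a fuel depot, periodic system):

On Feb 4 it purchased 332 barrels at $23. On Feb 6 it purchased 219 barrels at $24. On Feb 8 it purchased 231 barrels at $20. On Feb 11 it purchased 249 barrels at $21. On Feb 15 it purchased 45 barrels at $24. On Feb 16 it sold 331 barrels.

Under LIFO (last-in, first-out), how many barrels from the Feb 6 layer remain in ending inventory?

Feb 16, 331 sold [LIFO — newest first]: 45 @ $24 + 249 @ $21 + 37 @ $20 = $7,049
Ending inventory: 332 @ $23 + 219 @ $24 + 194 @ $20 = $16,772
Check: goods available $23,821 = COGS $7,049 + ending $16,772

219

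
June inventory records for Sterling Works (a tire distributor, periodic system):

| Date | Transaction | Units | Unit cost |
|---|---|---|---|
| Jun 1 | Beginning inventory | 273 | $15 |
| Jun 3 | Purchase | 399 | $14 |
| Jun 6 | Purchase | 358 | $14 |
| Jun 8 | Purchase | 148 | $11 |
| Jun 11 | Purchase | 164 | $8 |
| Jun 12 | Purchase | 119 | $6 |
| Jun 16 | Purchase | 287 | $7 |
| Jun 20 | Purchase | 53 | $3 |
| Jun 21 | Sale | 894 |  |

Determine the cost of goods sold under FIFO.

Jun 21, 894 sold [FIFO — oldest first]: 273 @ $15 + 399 @ $14 + 222 @ $14 = $12,789
Ending inventory: 136 @ $14 + 148 @ $11 + 164 @ $8 + 119 @ $6 + 287 @ $7 + 53 @ $3 = $7,726

COGS = $12,789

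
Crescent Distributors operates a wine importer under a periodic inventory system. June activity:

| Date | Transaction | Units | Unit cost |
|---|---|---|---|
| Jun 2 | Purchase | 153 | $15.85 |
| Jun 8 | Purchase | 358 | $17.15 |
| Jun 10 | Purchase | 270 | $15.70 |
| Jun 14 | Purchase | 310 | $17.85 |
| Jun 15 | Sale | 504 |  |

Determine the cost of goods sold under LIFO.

COGS = $8,579.30

Jun 15, 504 sold [LIFO — newest first]: 310 @ $17.85 + 194 @ $15.70 = $8,579.30
Ending inventory: 153 @ $15.85 + 358 @ $17.15 + 76 @ $15.70 = $9,757.95
Check: goods available $18,337.25 = COGS $8,579.30 + ending $9,757.95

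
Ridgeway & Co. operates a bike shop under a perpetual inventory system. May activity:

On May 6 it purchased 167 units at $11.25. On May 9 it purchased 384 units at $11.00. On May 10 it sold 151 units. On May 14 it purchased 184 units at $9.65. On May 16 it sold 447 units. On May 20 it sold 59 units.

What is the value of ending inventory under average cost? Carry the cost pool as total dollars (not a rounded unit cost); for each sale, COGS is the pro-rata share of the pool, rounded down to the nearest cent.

After May 6: 167 on hand, pool $1,878.75 (≈ $11.2500 each)
After May 9: 551 on hand, pool $6,102.75 (≈ $11.0758 each)
May 10, sell 151: 151/551 × $6,102.75 → $1,672.44
After May 14: 584 on hand, pool $6,205.91 (≈ $10.6266 each)
May 16, sell 447: 447/584 × $6,205.91 → $4,750.07
May 20, sell 59: 59/137 × $1,455.84 → $626.96
Total COGS = $1,672.44 + $4,750.07 + $626.96 = $7,049.47
Ending inventory (cost pool remaining) = $828.88

Ending inventory = $828.88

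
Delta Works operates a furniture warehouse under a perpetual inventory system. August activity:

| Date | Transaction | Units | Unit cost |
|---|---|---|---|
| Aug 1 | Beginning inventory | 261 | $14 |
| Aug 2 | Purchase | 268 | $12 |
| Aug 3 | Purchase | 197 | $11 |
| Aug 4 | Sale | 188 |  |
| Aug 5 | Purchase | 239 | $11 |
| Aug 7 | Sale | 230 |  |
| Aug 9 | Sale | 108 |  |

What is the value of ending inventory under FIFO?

Ending inventory = $4,832

Aug 4, 188 sold [FIFO — oldest first]: 188 @ $14 = $2,632
Aug 7, 230 sold [FIFO — oldest first]: 73 @ $14 + 157 @ $12 = $2,906
Aug 9, 108 sold [FIFO — oldest first]: 108 @ $12 = $1,296
Total COGS = $2,632 + $2,906 + $1,296 = $6,834
Ending inventory: 3 @ $12 + 197 @ $11 + 239 @ $11 = $4,832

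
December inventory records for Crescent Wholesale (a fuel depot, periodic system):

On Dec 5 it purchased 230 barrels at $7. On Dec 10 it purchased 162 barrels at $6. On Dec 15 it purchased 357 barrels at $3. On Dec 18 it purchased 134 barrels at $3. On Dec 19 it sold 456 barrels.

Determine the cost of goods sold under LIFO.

COGS = $1,368

Dec 19, 456 sold [LIFO — newest first]: 134 @ $3 + 322 @ $3 = $1,368
Ending inventory: 230 @ $7 + 162 @ $6 + 35 @ $3 = $2,687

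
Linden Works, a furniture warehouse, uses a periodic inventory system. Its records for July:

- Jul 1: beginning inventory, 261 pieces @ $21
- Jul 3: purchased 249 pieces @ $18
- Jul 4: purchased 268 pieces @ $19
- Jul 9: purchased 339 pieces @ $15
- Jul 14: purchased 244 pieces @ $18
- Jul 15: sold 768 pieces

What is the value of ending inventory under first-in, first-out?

Jul 15, 768 sold [FIFO — oldest first]: 261 @ $21 + 249 @ $18 + 258 @ $19 = $14,865
Ending inventory: 10 @ $19 + 339 @ $15 + 244 @ $18 = $9,667
Check: goods available $24,532 = COGS $14,865 + ending $9,667

Ending inventory = $9,667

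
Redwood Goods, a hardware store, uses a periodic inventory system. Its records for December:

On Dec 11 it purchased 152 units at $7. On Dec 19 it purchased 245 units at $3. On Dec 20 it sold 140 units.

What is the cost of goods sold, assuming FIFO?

Dec 20, 140 sold [FIFO — oldest first]: 140 @ $7 = $980
Ending inventory: 12 @ $7 + 245 @ $3 = $819
Check: goods available $1,799 = COGS $980 + ending $819

COGS = $980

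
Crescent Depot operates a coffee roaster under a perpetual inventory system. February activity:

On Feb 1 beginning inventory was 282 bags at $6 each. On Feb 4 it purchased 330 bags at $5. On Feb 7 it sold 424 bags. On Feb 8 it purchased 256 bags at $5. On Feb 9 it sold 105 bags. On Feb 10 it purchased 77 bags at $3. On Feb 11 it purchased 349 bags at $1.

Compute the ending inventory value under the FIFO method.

Ending inventory = $2,275

Feb 7, 424 sold [FIFO — oldest first]: 282 @ $6 + 142 @ $5 = $2,402
Feb 9, 105 sold [FIFO — oldest first]: 105 @ $5 = $525
Total COGS = $2,402 + $525 = $2,927
Ending inventory: 83 @ $5 + 256 @ $5 + 77 @ $3 + 349 @ $1 = $2,275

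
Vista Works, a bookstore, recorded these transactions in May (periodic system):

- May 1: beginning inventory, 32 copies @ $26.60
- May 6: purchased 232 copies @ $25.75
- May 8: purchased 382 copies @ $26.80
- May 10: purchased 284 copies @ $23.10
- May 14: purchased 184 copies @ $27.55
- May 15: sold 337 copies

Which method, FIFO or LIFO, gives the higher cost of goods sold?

FIFO COGS: 32 @ $26.60 + 232 @ $25.75 + 73 @ $26.80 = $8,781.60
LIFO COGS: 184 @ $27.55 + 153 @ $23.10 = $8,603.50

FIFO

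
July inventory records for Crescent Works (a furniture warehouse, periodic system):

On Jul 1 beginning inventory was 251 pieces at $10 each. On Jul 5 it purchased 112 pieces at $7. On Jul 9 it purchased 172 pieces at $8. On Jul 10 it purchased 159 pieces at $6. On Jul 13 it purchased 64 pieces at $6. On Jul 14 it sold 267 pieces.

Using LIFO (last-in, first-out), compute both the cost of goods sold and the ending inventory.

COGS = $1,690; ending inventory = $4,318

Jul 14, 267 sold [LIFO — newest first]: 64 @ $6 + 159 @ $6 + 44 @ $8 = $1,690
Ending inventory: 251 @ $10 + 112 @ $7 + 128 @ $8 = $4,318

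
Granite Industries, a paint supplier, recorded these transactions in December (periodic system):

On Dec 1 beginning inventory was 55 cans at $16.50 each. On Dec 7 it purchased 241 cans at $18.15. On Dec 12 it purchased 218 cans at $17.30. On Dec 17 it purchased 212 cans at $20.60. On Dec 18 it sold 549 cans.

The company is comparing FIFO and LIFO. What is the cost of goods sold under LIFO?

COGS = $10,298.45

FIFO COGS: 55 @ $16.50 + 241 @ $18.15 + 218 @ $17.30 + 35 @ $20.60 = $9,774.05
LIFO COGS: 212 @ $20.60 + 218 @ $17.30 + 119 @ $18.15 = $10,298.45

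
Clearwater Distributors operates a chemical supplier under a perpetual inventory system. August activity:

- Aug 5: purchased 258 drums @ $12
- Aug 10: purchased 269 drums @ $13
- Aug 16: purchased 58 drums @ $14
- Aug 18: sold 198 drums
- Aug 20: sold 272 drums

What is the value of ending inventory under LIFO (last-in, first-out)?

Ending inventory = $1,380

Aug 18, 198 sold [LIFO — newest first]: 58 @ $14 + 140 @ $13 = $2,632
Aug 20, 272 sold [LIFO — newest first]: 129 @ $13 + 143 @ $12 = $3,393
Total COGS = $2,632 + $3,393 = $6,025
Ending inventory: 115 @ $12 = $1,380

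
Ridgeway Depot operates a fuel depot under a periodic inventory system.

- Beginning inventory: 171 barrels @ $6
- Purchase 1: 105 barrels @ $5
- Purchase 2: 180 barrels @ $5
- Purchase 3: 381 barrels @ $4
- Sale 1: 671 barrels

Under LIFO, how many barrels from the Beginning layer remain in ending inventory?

Sale 1 (671) [LIFO — newest first]: 381 @ $4 + 180 @ $5 + 105 @ $5 + 5 @ $6 = $2,979
Ending inventory: 166 @ $6 = $996
Check: goods available $3,975 = COGS $2,979 + ending $996

166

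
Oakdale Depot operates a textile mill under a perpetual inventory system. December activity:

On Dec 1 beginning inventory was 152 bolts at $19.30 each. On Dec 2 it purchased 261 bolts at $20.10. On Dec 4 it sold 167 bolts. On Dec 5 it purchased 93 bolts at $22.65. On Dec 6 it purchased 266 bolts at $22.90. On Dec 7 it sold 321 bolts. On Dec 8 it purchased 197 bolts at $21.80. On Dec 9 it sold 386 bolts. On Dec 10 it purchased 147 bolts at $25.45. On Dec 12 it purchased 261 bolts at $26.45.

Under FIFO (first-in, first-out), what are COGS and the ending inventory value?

COGS = $18,601.15; ending inventory = $12,715.60

Dec 4, 167 sold [FIFO — oldest first]: 152 @ $19.30 + 15 @ $20.10 = $3,235.10
Dec 7, 321 sold [FIFO — oldest first]: 246 @ $20.10 + 75 @ $22.65 = $6,643.35
Dec 9, 386 sold [FIFO — oldest first]: 18 @ $22.65 + 266 @ $22.90 + 102 @ $21.80 = $8,722.70
Total COGS = $3,235.10 + $6,643.35 + $8,722.70 = $18,601.15
Ending inventory: 95 @ $21.80 + 147 @ $25.45 + 261 @ $26.45 = $12,715.60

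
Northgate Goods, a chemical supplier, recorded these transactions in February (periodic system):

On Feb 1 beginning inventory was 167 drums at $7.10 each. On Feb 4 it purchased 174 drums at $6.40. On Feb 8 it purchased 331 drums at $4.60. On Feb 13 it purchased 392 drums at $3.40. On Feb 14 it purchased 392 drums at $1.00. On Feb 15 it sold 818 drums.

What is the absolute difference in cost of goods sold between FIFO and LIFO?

$2,437.10

FIFO COGS: 167 @ $7.10 + 174 @ $6.40 + 331 @ $4.60 + 146 @ $3.40 = $4,318.30
LIFO COGS: 392 @ $1.00 + 392 @ $3.40 + 34 @ $4.60 = $1,881.20
Difference = |$4,318.30 − $1,881.20| = $2,437.10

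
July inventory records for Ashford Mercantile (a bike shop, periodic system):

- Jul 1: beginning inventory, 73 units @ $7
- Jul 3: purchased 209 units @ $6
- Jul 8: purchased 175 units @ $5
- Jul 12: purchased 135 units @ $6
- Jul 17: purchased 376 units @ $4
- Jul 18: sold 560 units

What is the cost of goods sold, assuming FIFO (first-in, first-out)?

Jul 18, 560 sold [FIFO — oldest first]: 73 @ $7 + 209 @ $6 + 175 @ $5 + 103 @ $6 = $3,258
Ending inventory: 32 @ $6 + 376 @ $4 = $1,696

COGS = $3,258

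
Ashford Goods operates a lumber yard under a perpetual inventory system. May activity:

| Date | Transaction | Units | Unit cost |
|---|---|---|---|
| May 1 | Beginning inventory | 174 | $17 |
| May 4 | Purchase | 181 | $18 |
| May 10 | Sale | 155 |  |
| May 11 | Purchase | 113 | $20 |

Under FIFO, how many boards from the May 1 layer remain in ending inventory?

19

May 10, 155 sold [FIFO — oldest first]: 155 @ $17 = $2,635
Ending inventory: 19 @ $17 + 181 @ $18 + 113 @ $20 = $5,841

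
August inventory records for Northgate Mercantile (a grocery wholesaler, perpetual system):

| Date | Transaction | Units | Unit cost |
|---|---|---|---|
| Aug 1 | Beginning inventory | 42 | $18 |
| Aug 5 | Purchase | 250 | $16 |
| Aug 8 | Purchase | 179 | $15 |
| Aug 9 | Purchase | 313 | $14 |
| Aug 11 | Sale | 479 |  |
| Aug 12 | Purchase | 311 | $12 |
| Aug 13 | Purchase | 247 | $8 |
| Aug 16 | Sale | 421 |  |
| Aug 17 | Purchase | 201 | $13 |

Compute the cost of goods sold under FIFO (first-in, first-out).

COGS = $13,215

Aug 11, 479 sold [FIFO — oldest first]: 42 @ $18 + 250 @ $16 + 179 @ $15 + 8 @ $14 = $7,553
Aug 16, 421 sold [FIFO — oldest first]: 305 @ $14 + 116 @ $12 = $5,662
Total COGS = $7,553 + $5,662 = $13,215
Ending inventory: 195 @ $12 + 247 @ $8 + 201 @ $13 = $6,929
Check: goods available $20,144 = COGS $13,215 + ending $6,929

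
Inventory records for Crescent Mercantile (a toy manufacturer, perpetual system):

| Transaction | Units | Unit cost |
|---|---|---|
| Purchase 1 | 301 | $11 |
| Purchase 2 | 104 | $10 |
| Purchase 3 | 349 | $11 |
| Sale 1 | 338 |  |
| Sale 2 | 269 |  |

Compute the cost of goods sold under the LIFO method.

Sale 1 (338) [LIFO — newest first]: 338 @ $11 = $3,718
Sale 2 (269) [LIFO — newest first]: 11 @ $11 + 104 @ $10 + 154 @ $11 = $2,855
Total COGS = $3,718 + $2,855 = $6,573
Ending inventory: 147 @ $11 = $1,617
Check: goods available $8,190 = COGS $6,573 + ending $1,617

COGS = $6,573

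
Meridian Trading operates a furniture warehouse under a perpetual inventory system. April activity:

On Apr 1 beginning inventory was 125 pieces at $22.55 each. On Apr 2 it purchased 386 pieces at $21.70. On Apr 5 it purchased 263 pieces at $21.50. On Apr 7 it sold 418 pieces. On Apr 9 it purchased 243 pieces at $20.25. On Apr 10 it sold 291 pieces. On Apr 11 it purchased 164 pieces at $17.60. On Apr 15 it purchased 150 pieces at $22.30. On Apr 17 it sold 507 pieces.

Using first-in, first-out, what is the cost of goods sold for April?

Apr 7, 418 sold [FIFO — oldest first]: 125 @ $22.55 + 293 @ $21.70 = $9,176.85
Apr 10, 291 sold [FIFO — oldest first]: 93 @ $21.70 + 198 @ $21.50 = $6,275.10
Apr 17, 507 sold [FIFO — oldest first]: 65 @ $21.50 + 243 @ $20.25 + 164 @ $17.60 + 35 @ $22.30 = $9,985.15
Total COGS = $9,176.85 + $6,275.10 + $9,985.15 = $25,437.10
Ending inventory: 115 @ $22.30 = $2,564.50

COGS = $25,437.10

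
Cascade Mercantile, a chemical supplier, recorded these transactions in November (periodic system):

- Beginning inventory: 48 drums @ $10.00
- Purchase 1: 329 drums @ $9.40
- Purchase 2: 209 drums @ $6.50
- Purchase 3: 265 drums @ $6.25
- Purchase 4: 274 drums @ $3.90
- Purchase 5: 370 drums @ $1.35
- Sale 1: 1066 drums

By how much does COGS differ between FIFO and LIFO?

FIFO COGS: 48 @ $10.00 + 329 @ $9.40 + 209 @ $6.50 + 265 @ $6.25 + 215 @ $3.90 = $7,425.85
LIFO COGS: 370 @ $1.35 + 274 @ $3.90 + 265 @ $6.25 + 157 @ $6.50 = $4,244.85
Difference = |$7,425.85 − $4,244.85| = $3,181.00

$3,181.00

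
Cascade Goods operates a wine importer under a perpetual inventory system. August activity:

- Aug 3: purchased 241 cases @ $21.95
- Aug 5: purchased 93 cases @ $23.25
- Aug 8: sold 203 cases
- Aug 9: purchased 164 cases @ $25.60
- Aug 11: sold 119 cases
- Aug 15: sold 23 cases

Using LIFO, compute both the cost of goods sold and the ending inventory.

COGS = $8,211.95; ending inventory = $3,438.65

Aug 8, 203 sold [LIFO — newest first]: 93 @ $23.25 + 110 @ $21.95 = $4,576.75
Aug 11, 119 sold [LIFO — newest first]: 119 @ $25.60 = $3,046.40
Aug 15, 23 sold [LIFO — newest first]: 23 @ $25.60 = $588.80
Total COGS = $4,576.75 + $3,046.40 + $588.80 = $8,211.95
Ending inventory: 131 @ $21.95 + 22 @ $25.60 = $3,438.65
Check: goods available $11,650.60 = COGS $8,211.95 + ending $3,438.65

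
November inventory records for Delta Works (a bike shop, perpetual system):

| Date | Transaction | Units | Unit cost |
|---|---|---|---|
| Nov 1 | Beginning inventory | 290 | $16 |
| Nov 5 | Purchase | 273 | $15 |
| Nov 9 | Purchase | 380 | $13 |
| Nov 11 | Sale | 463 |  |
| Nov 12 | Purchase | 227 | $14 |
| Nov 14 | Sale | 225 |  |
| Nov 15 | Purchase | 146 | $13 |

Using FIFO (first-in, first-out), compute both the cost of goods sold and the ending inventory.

COGS = $10,360; ending inventory = $8,391

Nov 11, 463 sold [FIFO — oldest first]: 290 @ $16 + 173 @ $15 = $7,235
Nov 14, 225 sold [FIFO — oldest first]: 100 @ $15 + 125 @ $13 = $3,125
Total COGS = $7,235 + $3,125 = $10,360
Ending inventory: 255 @ $13 + 227 @ $14 + 146 @ $13 = $8,391
Check: goods available $18,751 = COGS $10,360 + ending $8,391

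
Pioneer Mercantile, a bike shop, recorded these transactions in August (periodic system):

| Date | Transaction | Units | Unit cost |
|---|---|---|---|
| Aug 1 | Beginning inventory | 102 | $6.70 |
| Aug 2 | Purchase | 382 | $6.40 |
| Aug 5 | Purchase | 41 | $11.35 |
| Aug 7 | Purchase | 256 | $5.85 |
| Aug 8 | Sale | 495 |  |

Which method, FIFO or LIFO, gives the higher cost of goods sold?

FIFO

FIFO COGS: 102 @ $6.70 + 382 @ $6.40 + 11 @ $11.35 = $3,253.05
LIFO COGS: 256 @ $5.85 + 41 @ $11.35 + 198 @ $6.40 = $3,230.15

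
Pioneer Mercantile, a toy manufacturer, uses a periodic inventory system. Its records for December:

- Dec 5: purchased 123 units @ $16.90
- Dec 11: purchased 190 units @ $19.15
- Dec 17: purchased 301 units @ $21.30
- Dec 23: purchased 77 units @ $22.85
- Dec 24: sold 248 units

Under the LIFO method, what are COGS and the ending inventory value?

COGS = $5,401.75; ending inventory = $8,486.20

Dec 24, 248 sold [LIFO — newest first]: 77 @ $22.85 + 171 @ $21.30 = $5,401.75
Ending inventory: 123 @ $16.90 + 190 @ $19.15 + 130 @ $21.30 = $8,486.20
Check: goods available $13,887.95 = COGS $5,401.75 + ending $8,486.20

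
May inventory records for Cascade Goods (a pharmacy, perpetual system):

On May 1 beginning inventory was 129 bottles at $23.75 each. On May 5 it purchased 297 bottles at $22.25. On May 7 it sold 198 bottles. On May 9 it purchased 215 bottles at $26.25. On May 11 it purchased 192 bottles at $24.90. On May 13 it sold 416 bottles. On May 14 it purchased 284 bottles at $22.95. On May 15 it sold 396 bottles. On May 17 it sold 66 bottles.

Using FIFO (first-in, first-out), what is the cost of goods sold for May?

May 7, 198 sold [FIFO — oldest first]: 129 @ $23.75 + 69 @ $22.25 = $4,599.00
May 13, 416 sold [FIFO — oldest first]: 228 @ $22.25 + 188 @ $26.25 = $10,008.00
May 15, 396 sold [FIFO — oldest first]: 27 @ $26.25 + 192 @ $24.90 + 177 @ $22.95 = $9,551.70
May 17, 66 sold [FIFO — oldest first]: 66 @ $22.95 = $1,514.70
Total COGS = $4,599.00 + $10,008.00 + $9,551.70 + $1,514.70 = $25,673.40
Ending inventory: 41 @ $22.95 = $940.95

COGS = $25,673.40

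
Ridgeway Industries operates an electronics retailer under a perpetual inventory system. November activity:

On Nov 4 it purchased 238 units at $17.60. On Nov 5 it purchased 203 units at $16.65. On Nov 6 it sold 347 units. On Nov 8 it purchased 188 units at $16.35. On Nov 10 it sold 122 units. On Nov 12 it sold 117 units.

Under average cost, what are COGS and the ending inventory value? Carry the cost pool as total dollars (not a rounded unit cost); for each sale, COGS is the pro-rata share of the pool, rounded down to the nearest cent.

COGS = $9,927.84; ending inventory = $714.71

After Nov 4: 238 on hand, pool $4,188.80 (≈ $17.6000 each)
After Nov 5: 441 on hand, pool $7,568.75 (≈ $17.1627 each)
Nov 6, sell 347: 347/441 × $7,568.75 → $5,955.45
After Nov 8: 282 on hand, pool $4,687.10 (≈ $16.6209 each)
Nov 10, sell 122: 122/282 × $4,687.10 → $2,027.75
Nov 12, sell 117: 117/160 × $2,659.35 → $1,944.64
Total COGS = $5,955.45 + $2,027.75 + $1,944.64 = $9,927.84
Ending inventory (cost pool remaining) = $714.71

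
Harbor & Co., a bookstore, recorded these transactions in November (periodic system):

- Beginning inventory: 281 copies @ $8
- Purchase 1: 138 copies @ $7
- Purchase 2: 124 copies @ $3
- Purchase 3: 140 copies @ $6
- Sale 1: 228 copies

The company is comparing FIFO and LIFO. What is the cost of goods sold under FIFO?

COGS = $1,824

FIFO COGS: 228 @ $8 = $1,824
LIFO COGS: 140 @ $6 + 88 @ $3 = $1,104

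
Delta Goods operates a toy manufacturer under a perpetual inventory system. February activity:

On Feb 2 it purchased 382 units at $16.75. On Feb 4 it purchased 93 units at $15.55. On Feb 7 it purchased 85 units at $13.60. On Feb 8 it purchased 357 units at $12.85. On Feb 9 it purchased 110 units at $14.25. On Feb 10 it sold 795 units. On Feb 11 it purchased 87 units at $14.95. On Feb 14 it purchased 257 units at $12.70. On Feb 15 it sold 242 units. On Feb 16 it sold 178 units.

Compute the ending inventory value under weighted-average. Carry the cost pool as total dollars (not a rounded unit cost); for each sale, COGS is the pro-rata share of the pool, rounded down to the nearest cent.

Ending inventory = $2,163.48

After Feb 2: 382 on hand, pool $6,398.50 (≈ $16.7500 each)
After Feb 4: 475 on hand, pool $7,844.65 (≈ $16.5151 each)
After Feb 7: 560 on hand, pool $9,000.65 (≈ $16.0726 each)
After Feb 8: 917 on hand, pool $13,588.10 (≈ $14.8180 each)
After Feb 9: 1027 on hand, pool $15,155.60 (≈ $14.7572 each)
Feb 10, sell 795: 795/1027 × $15,155.60 → $11,731.93
After Feb 11: 319 on hand, pool $4,724.32 (≈ $14.8098 each)
After Feb 14: 576 on hand, pool $7,988.22 (≈ $13.8684 each)
Feb 15, sell 242: 242/576 × $7,988.22 → $3,356.16
Feb 16, sell 178: 178/334 × $4,632.06 → $2,468.58
Total COGS = $11,731.93 + $3,356.16 + $2,468.58 = $17,556.67
Ending inventory (cost pool remaining) = $2,163.48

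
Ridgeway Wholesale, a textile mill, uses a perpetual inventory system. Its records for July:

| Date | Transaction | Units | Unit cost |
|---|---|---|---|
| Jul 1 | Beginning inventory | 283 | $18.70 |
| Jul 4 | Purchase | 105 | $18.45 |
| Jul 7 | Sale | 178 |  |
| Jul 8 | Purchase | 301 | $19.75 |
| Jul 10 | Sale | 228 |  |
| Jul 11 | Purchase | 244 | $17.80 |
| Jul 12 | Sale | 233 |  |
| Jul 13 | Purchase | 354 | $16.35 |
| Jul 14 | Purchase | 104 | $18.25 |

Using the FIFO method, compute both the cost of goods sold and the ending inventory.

COGS = $12,186.60; ending inventory = $13,016.60

Jul 7, 178 sold [FIFO — oldest first]: 178 @ $18.70 = $3,328.60
Jul 10, 228 sold [FIFO — oldest first]: 105 @ $18.70 + 105 @ $18.45 + 18 @ $19.75 = $4,256.25
Jul 12, 233 sold [FIFO — oldest first]: 233 @ $19.75 = $4,601.75
Total COGS = $3,328.60 + $4,256.25 + $4,601.75 = $12,186.60
Ending inventory: 50 @ $19.75 + 244 @ $17.80 + 354 @ $16.35 + 104 @ $18.25 = $13,016.60
Check: goods available $25,203.20 = COGS $12,186.60 + ending $13,016.60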